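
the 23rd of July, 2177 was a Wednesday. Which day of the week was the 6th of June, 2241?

Sunday

From July 23, 2177 to July 23, 2240: 63 years, of which 15 contain a Feb 29 — 48×365 + 15×366 = 23010 days.
(2200 is not a leap year (divisible by 100 but not 400).)
July 2240: 31 − 23 = 8 days remain.
Then 10 full months totalling 304 days.
June 1–6, 2241: 6 days.
Residual: 318 days.
Total: 23328 days.
23328 mod 7 = 4, so 4 days after Wednesday is Sunday.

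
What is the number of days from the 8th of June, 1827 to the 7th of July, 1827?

29

June 1827: 30 − 8 = 22 days remain.
July 1–7, 1827: 7 days.
Total: 22 + 7 = 29 days.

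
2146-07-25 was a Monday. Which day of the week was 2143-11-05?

Count forward from the earlier date (November 5, 2143) to the later (July 25, 2146):
November 5, 2143 → November 5, 2144: 366 days (2144 is a leap year).
November 5, 2144 → November 5, 2145: 365 days.
November 2145: 30 − 5 = 25 days remain.
Then December (31), January (31), February 2146 (28), March (31), April (30), May (31), June (30): 31 + 31 + 28 + 31 + 30 + 31 + 30 = 212 days.
July 1–25, 2146: 25 days.
Residual: 262 days.
Total: 993 days.
993 mod 7 = 6, so 6 days before Monday is Tuesday.

Tuesday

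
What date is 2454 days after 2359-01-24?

2365-10-13

Count 2454 days after January 24, 2359:
Day-of-year of January 24, 2359: 24.
Day-of-year of October 13, 2365: 286.
2359 has 365 days, so 365 − 24 = 341 days remain in 2359.
Full years: 2360: 366; 2361: 365; 2362: 365; 2363: 365; 2364: 366. Sum = 1827.
Total: 341 + 1827 + 286 = 2454 days.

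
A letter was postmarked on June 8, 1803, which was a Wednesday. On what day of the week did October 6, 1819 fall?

Wednesday

From June 8, 1803 to June 8, 1819: 16 years, of which 4 contain a Feb 29 — 12×365 + 4×366 = 5844 days.
June 1819: 30 − 8 = 22 days remain.
Then July (31), August (31), September (30): 31 + 31 + 30 = 92 days.
October 1–6, 1819: 6 days.
Residual: 120 days.
Total: 5964 days.
5964 is a multiple of 7, so October 6, 1819 falls on the same weekday: Wednesday.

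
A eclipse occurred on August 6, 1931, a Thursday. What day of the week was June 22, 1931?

Count forward from the earlier date (June 22, 1931) to the later (August 6, 1931):
June 1931: 30 − 22 = 8 days remain.
Then July (31): 31 days.
August 1–6, 1931: 6 days.
Total: 8 + 31 + 6 = 45 days.
45 mod 7 = 3, so 3 days before Thursday is Monday.

Monday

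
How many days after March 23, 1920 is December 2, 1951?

Day-of-year of March 23, 1920: 83.
Day-of-year of December 2, 1951: 336.
1920 has 366 days, so 366 − 83 = 283 days remain in 1920.
Full years 1921–1950: 23 common + 7 leap = 23×365 + 7×366 = 10957 days.
Total: 283 + 10957 + 336 = 11576 days.

11576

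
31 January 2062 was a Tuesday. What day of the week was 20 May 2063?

January 2062: 31 − 31 = 0 days remain.
Then 15 full months totalling 454 days.
May 1–20, 2063: 20 days.
Total: 0 + 454 + 20 = 474 days.
474 mod 7 = 5, so 5 days after Tuesday is Sunday.

Sunday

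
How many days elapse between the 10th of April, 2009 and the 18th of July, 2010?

464

April 2009: 30 − 10 = 20 days remain.
Then 14 full months totalling 426 days.
July 1–18, 2010: 18 days.
Total: 20 + 426 + 18 = 464 days.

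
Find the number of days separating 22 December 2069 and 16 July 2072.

Day-of-year of December 22, 2069: 356.
Day-of-year of July 16, 2072: 198.
2069 has 365 days, so 365 − 356 = 9 days remain in 2069.
Full years: 2070: 365; 2071: 365. Sum = 730.
Total: 9 + 730 + 198 = 937 days.

937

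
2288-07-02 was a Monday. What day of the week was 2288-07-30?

Within July 2288: 30 − 2 = 28 days.
28 is a multiple of 7, so 2288-07-30 falls on the same weekday: Monday.

Monday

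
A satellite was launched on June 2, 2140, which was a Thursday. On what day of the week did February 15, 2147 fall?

June 2, 2140 → June 2, 2141: 365 days.
June 2, 2141 → June 2, 2142: 365 days.
June 2, 2142 → June 2, 2143: 365 days.
June 2, 2143 → June 2, 2144: 366 days (2144 is a leap year).
June 2, 2144 → June 2, 2145: 365 days.
June 2, 2145 → June 2, 2146: 365 days.
June 2146: 30 − 2 = 28 days remain.
Then July (31), August (31), September (30), October (31), November (30), December (31), January (31): 31 + 31 + 30 + 31 + 30 + 31 + 31 = 215 days.
February 1–15, 2147: 15 days (2147 is not a leap year).
Residual: 258 days.
Total: 2449 days.
2449 mod 7 = 6, so 6 days after Thursday is Wednesday.

Wednesday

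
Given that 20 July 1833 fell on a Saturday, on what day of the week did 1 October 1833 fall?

Tuesday

July 1833: 31 − 20 = 11 days remain.
Then August (31), September (30): 31 + 30 = 61 days.
October 1, 1833: 1 day.
Total: 11 + 61 + 1 = 73 days.
73 mod 7 = 3, so 3 days after Saturday is Tuesday.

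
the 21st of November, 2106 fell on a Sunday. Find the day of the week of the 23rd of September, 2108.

Day-of-year of November 21, 2106: 325.
Day-of-year of September 23, 2108: 267.
2106 has 365 days, so 365 − 325 = 40 days remain in 2106.
Full years: 2107: 365. Sum = 365.
Total: 40 + 365 + 267 = 672 days.
672 is a multiple of 7, so the 23rd of September, 2108 falls on the same weekday: Sunday.

Sunday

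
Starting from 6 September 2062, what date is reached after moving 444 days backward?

19 June 2061

Count 444 days before September 6, 2062:
June 19, 2061 → June 19, 2062: 365 days.
June 2062: 30 − 19 = 11 days remain.
Then July (31), August (31): 31 + 31 = 62 days.
September 1–6, 2062: 6 days.
Residual: 79 days.
Total: 444 days.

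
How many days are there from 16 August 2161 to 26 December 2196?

12916

Day-of-year of August 16, 2161: 228.
Day-of-year of December 26, 2196: 361.
2161 has 365 days, so 365 − 228 = 137 days remain in 2161.
Full years 2162–2195: 26 common + 8 leap = 26×365 + 8×366 = 12418 days.
Total: 137 + 12418 + 361 = 12916 days.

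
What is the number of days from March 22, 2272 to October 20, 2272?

212

March 2272: 31 − 22 = 9 days remain.
Then April (30), May (31), June (30), July (31), August (31), September (30): 30 + 31 + 30 + 31 + 31 + 30 = 183 days.
October 1–20, 2272: 20 days.
Total: 9 + 183 + 20 = 212 days.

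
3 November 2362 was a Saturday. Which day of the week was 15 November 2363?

November 3, 2362 → November 3, 2363: 365 days.
Within November 2363: 15 − 3 = 12 days.
Total: 377 days.
377 mod 7 = 6, so 6 days after Saturday is Friday.

Friday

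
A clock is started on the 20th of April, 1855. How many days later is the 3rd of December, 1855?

April 1855: 30 − 20 = 10 days remain.
Then May (31), June (30), July (31), August (31), September (30), October (31), November (30): 31 + 30 + 31 + 31 + 30 + 31 + 30 = 214 days.
December 1–3, 1855: 3 days.
Total: 10 + 214 + 3 = 227 days.

227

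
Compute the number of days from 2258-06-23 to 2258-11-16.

June 2258: 30 − 23 = 7 days remain.
Then July (31), August (31), September (30), October (31): 31 + 31 + 30 + 31 = 123 days.
November 1–16, 2258: 16 days.
Total: 7 + 123 + 16 = 146 days.

146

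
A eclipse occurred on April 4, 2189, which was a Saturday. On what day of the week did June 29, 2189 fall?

April 2189: 30 − 4 = 26 days remain.
Then May (31): 31 days.
June 1–29, 2189: 29 days.
Total: 26 + 31 + 29 = 86 days.
86 mod 7 = 2, so 2 days after Saturday is Monday.

Monday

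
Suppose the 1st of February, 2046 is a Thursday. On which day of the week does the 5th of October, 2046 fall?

Friday

February 2046: 28 − 1 = 27 days remain (2046 is not a leap year, so February has 28 days).
Then March (31), April (30), May (31), June (30), July (31), August (31), September (30): 31 + 30 + 31 + 30 + 31 + 31 + 30 = 214 days.
October 1–5, 2046: 5 days.
Total: 27 + 214 + 5 = 246 days.
246 mod 7 = 1, so 1 day after Thursday is Friday.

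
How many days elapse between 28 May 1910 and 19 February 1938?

Day-of-year of May 28, 1910: 148.
Day-of-year of February 19, 1938: 50.
1910 has 365 days, so 365 − 148 = 217 days remain in 1910.
Full years 1911–1937: 20 common + 7 leap = 20×365 + 7×366 = 9862 days.
Total: 217 + 9862 + 50 = 10129 days.

10129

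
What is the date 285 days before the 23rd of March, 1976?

the 12th of June, 1975

Count 285 days before March 23, 1976:
June 1975: 30 − 12 = 18 days remain.
Then July (31), August (31), September (30), October (31), November (30), December (31), January (31), February 1976 (29): 31 + 31 + 30 + 31 + 30 + 31 + 31 + 29 = 244 days.
March 1–23, 1976: 23 days.
Residual: 285 days.
Total: 285 days.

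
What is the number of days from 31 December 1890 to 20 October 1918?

Day-of-year of December 31, 1890: 365.
Day-of-year of October 20, 1918: 293.
1890 has 365 days, so 365 − 365 = 0 days remain in 1890.
Full years 1891–1917: 21 common + 6 leap = 21×365 + 6×366 = 9861 days.
Total: 0 + 9861 + 293 = 10154 days.

10154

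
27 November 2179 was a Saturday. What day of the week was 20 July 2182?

Saturday

Day-of-year of November 27, 2179: 331.
Day-of-year of July 20, 2182: 201.
2179 has 365 days, so 365 − 331 = 34 days remain in 2179.
Full years: 2180: 366; 2181: 365. Sum = 731.
Total: 34 + 731 + 201 = 966 days.
966 is a multiple of 7, so 20 July 2182 falls on the same weekday: Saturday.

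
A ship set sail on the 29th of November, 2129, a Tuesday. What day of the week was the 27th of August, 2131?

Monday

November 2129: 30 − 29 = 1 day remains.
Then 20 full months totalling 608 days.
August 1–27, 2131: 27 days.
Total: 1 + 608 + 27 = 636 days.
636 mod 7 = 6, so 6 days after Tuesday is Monday.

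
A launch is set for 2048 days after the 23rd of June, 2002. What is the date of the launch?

the 31st of January, 2008

Count 2048 days after June 23, 2002:
Day-of-year of June 23, 2002: 174.
Day-of-year of January 31, 2008: 31.
2002 has 365 days, so 365 − 174 = 191 days remain in 2002.
Full years: 2003: 365; 2004: 366; 2005: 365; 2006: 365; 2007: 365. Sum = 1826.
Total: 191 + 1826 + 31 = 2048 days.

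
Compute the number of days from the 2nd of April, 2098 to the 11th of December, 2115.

6461

From April 2, 2098 to April 2, 2115: 17 years, of which 3 contain a Feb 29 — 14×365 + 3×366 = 6208 days.
(2100 is not a leap year (divisible by 100 but not 400).)
April 2115: 30 − 2 = 28 days remain.
Then May (31), June (30), July (31), August (31), September (30), October (31), November (30): 31 + 30 + 31 + 31 + 30 + 31 + 30 = 214 days.
December 1–11, 2115: 11 days.
Residual: 253 days.
Total: 6461 days.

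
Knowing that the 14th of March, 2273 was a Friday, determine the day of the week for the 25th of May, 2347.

Sunday

From March 14, 2273 to March 14, 2347: 74 years, of which 17 contain a Feb 29 — 57×365 + 17×366 = 27027 days.
(2300 is not a leap year (divisible by 100 but not 400).)
March 2347: 31 − 14 = 17 days remain.
Then April (30): 30 days.
May 1–25, 2347: 25 days.
Residual: 72 days.
Total: 27099 days.
27099 mod 7 = 2, so 2 days after Friday is Sunday.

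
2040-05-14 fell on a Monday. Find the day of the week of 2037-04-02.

Count forward from the earlier date (April 2, 2037) to the later (May 14, 2040):
April 2, 2037 → April 2, 2038: 365 days.
April 2, 2038 → April 2, 2039: 365 days.
April 2, 2039 → April 2, 2040: 366 days (2040 is a leap year).
April 2040: 30 − 2 = 28 days remain.
May 1–14, 2040: 14 days.
Residual: 42 days.
Total: 1138 days.
1138 mod 7 = 4, so 4 days before Monday is Thursday.

Thursday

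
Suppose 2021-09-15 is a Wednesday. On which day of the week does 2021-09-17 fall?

Within September 2021: 17 − 15 = 2 days.
2 mod 7 = 2, so 2 days after Wednesday is Friday.

Friday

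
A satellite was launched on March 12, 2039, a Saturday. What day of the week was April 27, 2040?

Friday

March 2039: 31 − 12 = 19 days remain.
Then 12 full months totalling 366 days.
April 1–27, 2040: 27 days.
Total: 19 + 366 + 27 = 412 days.
412 mod 7 = 6, so 6 days after Saturday is Friday.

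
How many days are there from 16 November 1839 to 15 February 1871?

Day-of-year of November 16, 1839: 320.
Day-of-year of February 15, 1871: 46.
1839 has 365 days, so 365 − 320 = 45 days remain in 1839.
Full years 1840–1870: 23 common + 8 leap = 23×365 + 8×366 = 11323 days.
Total: 45 + 11323 + 46 = 11414 days.

11414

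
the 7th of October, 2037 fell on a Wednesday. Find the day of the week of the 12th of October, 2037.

Within October 2037: 12 − 7 = 5 days.
5 mod 7 = 5, so 5 days after Wednesday is Monday.

Monday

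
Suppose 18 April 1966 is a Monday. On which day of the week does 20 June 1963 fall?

Count forward from the earlier date (June 20, 1963) to the later (April 18, 1966):
June 20, 1963 → June 20, 1964: 366 days (1964 is a leap year).
June 20, 1964 → June 20, 1965: 365 days.
June 1965: 30 − 20 = 10 days remain.
Then 9 full months totalling 274 days.
April 1–18, 1966: 18 days.
Residual: 302 days.
Total: 1033 days.
1033 mod 7 = 4, so 4 days before Monday is Thursday.

Thursday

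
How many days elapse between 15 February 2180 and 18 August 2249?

25386

From February 15, 2180 to February 15, 2249: 69 years, of which 17 contain a Feb 29 — 52×365 + 17×366 = 25202 days.
(2200 is not a leap year (divisible by 100 but not 400).)
February 2249: 28 − 15 = 13 days remain (2249 is not a leap year, so February has 28 days).
Then March (31), April (30), May (31), June (30), July (31): 31 + 30 + 31 + 30 + 31 = 153 days.
August 1–18, 2249: 18 days.
Residual: 184 days.
Total: 25386 days.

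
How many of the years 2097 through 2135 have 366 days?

8

Years divisible by 4 in [2097, 2135]: 2100, 2104, 2108, 2112, 2116, 2120, 2124, 2128, 2132.
Of these, 2100 is divisible by 100 but not 400, so not leap.
Leap years: 9 − 1 = 8.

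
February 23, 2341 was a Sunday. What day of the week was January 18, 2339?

Wednesday

Count forward from the earlier date (January 18, 2339) to the later (February 23, 2341):
January 18, 2339 → January 18, 2340: 365 days.
January 18, 2340 → January 18, 2341: 366 days (2340 is a leap year).
January 2341: 31 − 18 = 13 days remain.
February 1–23, 2341: 23 days (2341 is not a leap year).
Residual: 36 days.
Total: 767 days.
767 mod 7 = 4, so 4 days before Sunday is Wednesday.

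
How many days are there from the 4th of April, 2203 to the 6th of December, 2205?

977

April 4, 2203 → April 4, 2204: 366 days (2204 is a leap year).
April 4, 2204 → April 4, 2205: 365 days.
April 2205: 30 − 4 = 26 days remain.
Then May (31), June (30), July (31), August (31), September (30), October (31), November (30): 31 + 30 + 31 + 31 + 30 + 31 + 30 = 214 days.
December 1–6, 2205: 6 days.
Residual: 246 days.
Total: 977 days.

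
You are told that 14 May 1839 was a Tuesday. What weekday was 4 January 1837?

Count forward from the earlier date (January 4, 1837) to the later (May 14, 1839):
Day-of-year of January 4, 1837: 4.
Day-of-year of May 14, 1839: 134.
1837 has 365 days, so 365 − 4 = 361 days remain in 1837.
Full years: 1838: 365. Sum = 365.
Total: 361 + 365 + 134 = 860 days.
860 mod 7 = 6, so 6 days before Tuesday is Wednesday.

Wednesday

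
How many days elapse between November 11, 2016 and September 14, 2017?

Day-of-year of November 11, 2016: 316.
Day-of-year of September 14, 2017: 257.
2016 has 366 days, so 366 − 316 = 50 days remain in 2016.
Total: 50 + 257 = 307 days.

307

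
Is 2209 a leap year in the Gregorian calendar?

2209 is not a leap year.

No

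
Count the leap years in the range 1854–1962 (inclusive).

26

Years divisible by 4: 1856, 1860, …, 1960 — 27 in all.
Of these, 1900 is divisible by 100 but not 400, so not leap.
Leap years: 27 − 1 = 26.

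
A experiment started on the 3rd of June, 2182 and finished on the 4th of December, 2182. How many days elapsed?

June 2182: 30 − 3 = 27 days remain.
Then July (31), August (31), September (30), October (31), November (30): 31 + 31 + 30 + 31 + 30 = 153 days.
December 1–4, 2182: 4 days.
Total: 27 + 153 + 4 = 184 days.

184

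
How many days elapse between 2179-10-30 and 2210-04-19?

11128

From October 30, 2179 to October 30, 2209: 30 years, of which 7 contain a Feb 29 — 23×365 + 7×366 = 10957 days.
(2200 is not a leap year (divisible by 100 but not 400).)
October 2209: 31 − 30 = 1 day remains.
Then November (30), December (31), January (31), February 2210 (28), March (31): 30 + 31 + 31 + 28 + 31 = 151 days.
April 1–19, 2210: 19 days.
Residual: 171 days.
Total: 11128 days.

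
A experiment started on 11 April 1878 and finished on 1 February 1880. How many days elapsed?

April 1878: 30 − 11 = 19 days remain.
Then 21 full months totalling 641 days.
February 1, 1880: 1 day (1880 is a leap year).
Total: 19 + 641 + 1 = 661 days.

661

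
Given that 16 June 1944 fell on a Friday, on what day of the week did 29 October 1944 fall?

June 1944: 30 − 16 = 14 days remain.
Then July (31), August (31), September (30): 31 + 31 + 30 = 92 days.
October 1–29, 1944: 29 days.
Total: 14 + 92 + 29 = 135 days.
135 mod 7 = 2, so 2 days after Friday is Sunday.

Sunday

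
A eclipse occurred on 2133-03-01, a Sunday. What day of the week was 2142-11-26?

Monday

From March 1, 2133 to March 1, 2142: 9 years, of which 2 contain a Feb 29 — 7×365 + 2×366 = 3287 days.
March 2142: 31 − 1 = 30 days remain.
Then April (30), May (31), June (30), July (31), August (31), September (30), October (31): 30 + 31 + 30 + 31 + 31 + 30 + 31 = 214 days.
November 1–26, 2142: 26 days.
Residual: 270 days.
Total: 3557 days.
3557 mod 7 = 1, so 1 day after Sunday is Monday.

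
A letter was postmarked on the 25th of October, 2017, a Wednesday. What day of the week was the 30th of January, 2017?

Count forward from the earlier date (January 30, 2017) to the later (October 25, 2017):
January 2017: 31 − 30 = 1 day remains.
Then February 2017 (28), March (31), April (30), May (31), June (30), July (31), August (31), September (30): 28 + 31 + 30 + 31 + 30 + 31 + 31 + 30 = 242 days.
October 1–25, 2017: 25 days.
Total: 1 + 242 + 25 = 268 days.
268 mod 7 = 2, so 2 days before Wednesday is Monday.

Monday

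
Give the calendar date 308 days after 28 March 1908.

30 January 1909

Count 308 days after March 28, 1908:
March 1908: 31 − 28 = 3 days remain.
Then 9 full months totalling 275 days.
January 1–30, 1909: 30 days.
Total: 3 + 275 + 30 = 308 days.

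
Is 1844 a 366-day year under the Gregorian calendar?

Yes

1844 is a leap year.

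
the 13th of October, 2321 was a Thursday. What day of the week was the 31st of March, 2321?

Count forward from the earlier date (March 31, 2321) to the later (October 13, 2321):
March 2321: 31 − 31 = 0 days remain.
Then April (30), May (31), June (30), July (31), August (31), September (30): 30 + 31 + 30 + 31 + 31 + 30 = 183 days.
October 1–13, 2321: 13 days.
Total: 0 + 183 + 13 = 196 days.
196 is a multiple of 7, so the 31st of March, 2321 falls on the same weekday: Thursday.

Thursday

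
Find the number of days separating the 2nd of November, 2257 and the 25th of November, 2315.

Day-of-year of November 2, 2257: 306.
Day-of-year of November 25, 2315: 329.
2257 has 365 days, so 365 − 306 = 59 days remain in 2257.
Full years 2258–2314: 44 common + 13 leap = 44×365 + 13×366 = 20818 days.
Total: 59 + 20818 + 329 = 21206 days.

21206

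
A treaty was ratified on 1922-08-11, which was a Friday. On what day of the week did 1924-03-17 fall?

Day-of-year of August 11, 1922: 223.
Day-of-year of March 17, 1924: 77.
1922 has 365 days, so 365 − 223 = 142 days remain in 1922.
Full years: 1923: 365. Sum = 365.
Total: 142 + 365 + 77 = 584 days.
584 mod 7 = 3, so 3 days after Friday is Monday.

Monday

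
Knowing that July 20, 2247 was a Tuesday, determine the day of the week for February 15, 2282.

Wednesday

Day-of-year of July 20, 2247: 201.
Day-of-year of February 15, 2282: 46.
2247 has 365 days, so 365 − 201 = 164 days remain in 2247.
Full years 2248–2281: 25 common + 9 leap = 25×365 + 9×366 = 12419 days.
Total: 164 + 12419 + 46 = 12629 days.
12629 mod 7 = 1, so 1 day after Tuesday is Wednesday.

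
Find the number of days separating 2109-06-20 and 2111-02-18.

608

June 20, 2109 → June 20, 2110: 365 days.
June 2110: 30 − 20 = 10 days remain.
Then July (31), August (31), September (30), October (31), November (30), December (31), January (31): 31 + 31 + 30 + 31 + 30 + 31 + 31 = 215 days.
February 1–18, 2111: 18 days (2111 is not a leap year).
Residual: 243 days.
Total: 608 days.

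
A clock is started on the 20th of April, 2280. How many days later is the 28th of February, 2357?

Day-of-year of April 20, 2280: 111.
Day-of-year of February 28, 2357: 59.
2280 has 366 days, so 366 − 111 = 255 days remain in 2280.
Full years 2281–2356: 58 common + 18 leap = 58×365 + 18×366 = 27758 days.
Total: 255 + 27758 + 59 = 28072 days.

28072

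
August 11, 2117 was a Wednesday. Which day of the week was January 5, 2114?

Friday

Count forward from the earlier date (January 5, 2114) to the later (August 11, 2117):
January 5, 2114 → January 5, 2115: 365 days.
January 5, 2115 → January 5, 2116: 365 days.
January 5, 2116 → January 5, 2117: 366 days (2116 is a leap year).
January 2117: 31 − 5 = 26 days remain.
Then February 2117 (28), March (31), April (30), May (31), June (30), July (31): 28 + 31 + 30 + 31 + 30 + 31 = 181 days.
August 1–11, 2117: 11 days.
Residual: 218 days.
Total: 1314 days.
1314 mod 7 = 5, so 5 days before Wednesday is Friday.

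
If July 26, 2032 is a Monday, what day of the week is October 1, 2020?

Thursday

Count forward from the earlier date (October 1, 2020) to the later (July 26, 2032):
Day-of-year of October 1, 2020: 275.
Day-of-year of July 26, 2032: 208.
2020 has 366 days, so 366 − 275 = 91 days remain in 2020.
Full years 2021–2031: 9 common + 2 leap = 9×365 + 2×366 = 4017 days.
Total: 91 + 4017 + 208 = 4316 days.
4316 mod 7 = 4, so 4 days before Monday is Thursday.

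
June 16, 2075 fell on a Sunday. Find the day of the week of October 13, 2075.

June 2075: 30 − 16 = 14 days remain.
Then July (31), August (31), September (30): 31 + 31 + 30 = 92 days.
October 1–13, 2075: 13 days.
Total: 14 + 92 + 13 = 119 days.
119 is a multiple of 7, so October 13, 2075 falls on the same weekday: Sunday.

Sunday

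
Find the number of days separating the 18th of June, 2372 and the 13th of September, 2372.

87

June 2372: 30 − 18 = 12 days remain.
Then July (31), August (31): 31 + 31 = 62 days.
September 1–13, 2372: 13 days.
Total: 12 + 62 + 13 = 87 days.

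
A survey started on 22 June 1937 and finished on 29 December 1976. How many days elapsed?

Day-of-year of June 22, 1937: 173.
Day-of-year of December 29, 1976: 364.
1937 has 365 days, so 365 − 173 = 192 days remain in 1937.
Full years 1938–1975: 29 common + 9 leap = 29×365 + 9×366 = 13879 days.
Total: 192 + 13879 + 364 = 14435 days.

14435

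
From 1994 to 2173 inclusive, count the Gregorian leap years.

Years divisible by 4: 1996, 2000, …, 2172 — 45 in all.
Of these, 2100 is divisible by 100 but not 400, so not leap.
2000 is divisible by 400, so still leap.
Leap years: 45 − 1 = 44.

44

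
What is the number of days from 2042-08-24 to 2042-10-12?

August 2042: 31 − 24 = 7 days remain.
Then September (30): 30 days.
October 1–12, 2042: 12 days.
Total: 7 + 30 + 12 = 49 days.

49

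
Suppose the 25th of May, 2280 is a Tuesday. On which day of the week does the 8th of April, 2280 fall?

Thursday

Count forward from the earlier date (April 8, 2280) to the later (May 25, 2280):
April 2280: 30 − 8 = 22 days remain.
May 1–25, 2280: 25 days.
Total: 22 + 25 = 47 days.
47 mod 7 = 5, so 5 days before Tuesday is Thursday.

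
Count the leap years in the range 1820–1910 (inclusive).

Years divisible by 4: 1820, 1824, …, 1908 — 23 in all.
Of these, 1900 is divisible by 100 but not 400, so not leap.
Leap years: 23 − 1 = 22.

22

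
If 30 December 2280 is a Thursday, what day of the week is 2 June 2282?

Friday

Day-of-year of December 30, 2280: 365.
Day-of-year of June 2, 2282: 153.
2280 has 366 days, so 366 − 365 = 1 days remain in 2280.
Full years: 2281: 365. Sum = 365.
Total: 1 + 365 + 153 = 519 days.
519 mod 7 = 1, so 1 day after Thursday is Friday.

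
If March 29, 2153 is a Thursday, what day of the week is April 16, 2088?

Friday

Count forward from the earlier date (April 16, 2088) to the later (March 29, 2153):
From April 16, 2088 to April 16, 2152: 64 years, of which 15 contain a Feb 29 — 49×365 + 15×366 = 23375 days.
(2100 is not a leap year (divisible by 100 but not 400).)
April 2152: 30 − 16 = 14 days remain.
Then 10 full months totalling 304 days.
March 1–29, 2153: 29 days.
Residual: 347 days.
Total: 23722 days.
23722 mod 7 = 6, so 6 days before Thursday is Friday.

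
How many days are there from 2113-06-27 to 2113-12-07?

163

June 2113: 30 − 27 = 3 days remain.
Then July (31), August (31), September (30), October (31), November (30): 31 + 31 + 30 + 31 + 30 = 153 days.
December 1–7, 2113: 7 days.
Total: 3 + 153 + 7 = 163 days.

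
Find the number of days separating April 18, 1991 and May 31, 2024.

12097

Day-of-year of April 18, 1991: 108.
Day-of-year of May 31, 2024: 152.
1991 has 365 days, so 365 − 108 = 257 days remain in 1991.
Full years 1992–2023: 24 common + 8 leap = 24×365 + 8×366 = 11688 days.
Total: 257 + 11688 + 152 = 12097 days.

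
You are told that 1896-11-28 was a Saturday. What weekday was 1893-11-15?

Count forward from the earlier date (November 15, 1893) to the later (November 28, 1896):
Day-of-year of November 15, 1893: 319.
Day-of-year of November 28, 1896: 333.
1893 has 365 days, so 365 − 319 = 46 days remain in 1893.
Full years: 1894: 365; 1895: 365. Sum = 730.
Total: 46 + 730 + 333 = 1109 days.
1109 mod 7 = 3, so 3 days before Saturday is Wednesday.

Wednesday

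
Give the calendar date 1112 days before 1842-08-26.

1839-08-10

Count 1112 days before August 26, 1842:
Day-of-year of August 10, 1839: 222.
Day-of-year of August 26, 1842: 238.
1839 has 365 days, so 365 − 222 = 143 days remain in 1839.
Full years: 1840: 366; 1841: 365. Sum = 731.
Total: 143 + 731 + 238 = 1112 days.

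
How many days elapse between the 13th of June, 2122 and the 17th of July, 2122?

June 2122: 30 − 13 = 17 days remain.
July 1–17, 2122: 17 days.
Total: 17 + 17 = 34 days.

34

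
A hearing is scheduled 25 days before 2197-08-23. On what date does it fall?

2197-07-29

Count 25 days before August 23, 2197:
July 2197: 31 − 29 = 2 days remain.
August 1–23, 2197: 23 days.
Total: 2 + 23 = 25 days.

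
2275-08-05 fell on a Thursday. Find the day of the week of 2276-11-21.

August 2275: 31 − 5 = 26 days remain.
Then 14 full months totalling 427 days.
November 1–21, 2276: 21 days.
Total: 26 + 427 + 21 = 474 days.
474 mod 7 = 5, so 5 days after Thursday is Tuesday.

Tuesday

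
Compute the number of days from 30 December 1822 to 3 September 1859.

13396

From December 30, 1822 to December 30, 1858: 36 years, of which 9 contain a Feb 29 — 27×365 + 9×366 = 13149 days.
December 1858: 31 − 30 = 1 day remains.
Then January (31), February 1859 (28), March (31), April (30), May (31), June (30), July (31), August (31): 31 + 28 + 31 + 30 + 31 + 30 + 31 + 31 = 243 days.
September 1–3, 1859: 3 days.
Residual: 247 days.
Total: 13396 days.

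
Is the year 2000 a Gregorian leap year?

2000 is a leap year (divisible by 400).

Yes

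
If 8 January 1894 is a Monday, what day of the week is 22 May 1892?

Count forward from the earlier date (May 22, 1892) to the later (January 8, 1894):
May 1892: 31 − 22 = 9 days remain.
Then 19 full months totalling 579 days.
January 1–8, 1894: 8 days.
Total: 9 + 579 + 8 = 596 days.
596 mod 7 = 1, so 1 day before Monday is Sunday.

Sunday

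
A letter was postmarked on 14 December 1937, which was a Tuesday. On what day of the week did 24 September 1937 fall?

Count forward from the earlier date (September 24, 1937) to the later (December 14, 1937):
September 1937: 30 − 24 = 6 days remain.
Then October (31), November (30): 31 + 30 = 61 days.
December 1–14, 1937: 14 days.
Total: 6 + 61 + 14 = 81 days.
81 mod 7 = 4, so 4 days before Tuesday is Friday.

Friday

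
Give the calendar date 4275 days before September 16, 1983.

January 2, 1972

Count 4275 days before September 16, 1983:
Day-of-year of January 2, 1972: 2.
Day-of-year of September 16, 1983: 259.
1972 has 366 days, so 366 − 2 = 364 days remain in 1972.
Full years 1973–1982: 8 common + 2 leap = 8×365 + 2×366 = 3652 days.
Total: 364 + 3652 + 259 = 4275 days.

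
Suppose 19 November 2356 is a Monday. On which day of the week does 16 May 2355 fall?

Monday

Count forward from the earlier date (May 16, 2355) to the later (November 19, 2356):
Day-of-year of May 16, 2355: 136.
Day-of-year of November 19, 2356: 324.
2355 has 365 days, so 365 − 136 = 229 days remain in 2355.
Total: 229 + 324 = 553 days.
553 is a multiple of 7, so 16 May 2355 falls on the same weekday: Monday.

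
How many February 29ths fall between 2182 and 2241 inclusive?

Years divisible by 4: 2184, 2188, …, 2240 — 15 in all.
Of these, 2200 is divisible by 100 but not 400, so not leap.
Leap years: 15 − 1 = 14.

14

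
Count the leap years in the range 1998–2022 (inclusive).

6

Years divisible by 4 in [1998, 2022]: 2000, 2004, 2008, 2012, 2016, 2020.
2000 is divisible by 400, so still leap.
No century exceptions apply. Count: 6.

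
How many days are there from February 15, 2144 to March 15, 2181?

From February 15, 2144 to February 15, 2181: 37 years, of which 10 contain a Feb 29 — 27×365 + 10×366 = 13515 days.
February 2181: 28 − 15 = 13 days remain (2181 is not a leap year, so February has 28 days).
March 1–15, 2181: 15 days.
Residual: 28 days.
Total: 13543 days.

13543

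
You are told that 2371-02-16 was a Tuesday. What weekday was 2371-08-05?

Thursday

February 2371: 28 − 16 = 12 days remain (2371 is not a leap year, so February has 28 days).
Then March (31), April (30), May (31), June (30), July (31): 31 + 30 + 31 + 30 + 31 = 153 days.
August 1–5, 2371: 5 days.
Total: 12 + 153 + 5 = 170 days.
170 mod 7 = 2, so 2 days after Tuesday is Thursday.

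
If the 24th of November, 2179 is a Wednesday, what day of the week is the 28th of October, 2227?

Sunday

From November 24, 2179 to November 24, 2226: 47 years, of which 11 contain a Feb 29 — 36×365 + 11×366 = 17166 days.
(2200 is not a leap year (divisible by 100 but not 400).)
November 2226: 30 − 24 = 6 days remain.
Then 10 full months totalling 304 days.
October 1–28, 2227: 28 days.
Residual: 338 days.
Total: 17504 days.
17504 mod 7 = 4, so 4 days after Wednesday is Sunday.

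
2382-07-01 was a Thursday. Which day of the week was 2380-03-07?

Count forward from the earlier date (March 7, 2380) to the later (July 1, 2382):
Day-of-year of March 7, 2380: 67.
Day-of-year of July 1, 2382: 182.
2380 has 366 days, so 366 − 67 = 299 days remain in 2380.
Full years: 2381: 365. Sum = 365.
Total: 299 + 365 + 182 = 846 days.
846 mod 7 = 6, so 6 days before Thursday is Friday.

Friday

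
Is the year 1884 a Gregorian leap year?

Yes

1884 is a leap year.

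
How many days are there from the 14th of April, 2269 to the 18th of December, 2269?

248

April 2269: 30 − 14 = 16 days remain.
Then May (31), June (30), July (31), August (31), September (30), October (31), November (30): 31 + 30 + 31 + 31 + 30 + 31 + 30 = 214 days.
December 1–18, 2269: 18 days.
Total: 16 + 214 + 18 = 248 days.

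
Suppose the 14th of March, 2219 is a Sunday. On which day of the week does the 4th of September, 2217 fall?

Count forward from the earlier date (September 4, 2217) to the later (March 14, 2219):
Day-of-year of September 4, 2217: 247.
Day-of-year of March 14, 2219: 73.
2217 has 365 days, so 365 − 247 = 118 days remain in 2217.
Full years: 2218: 365. Sum = 365.
Total: 118 + 365 + 73 = 556 days.
556 mod 7 = 3, so 3 days before Sunday is Thursday.

Thursday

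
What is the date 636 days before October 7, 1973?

January 10, 1972

Count 636 days before October 7, 1973:
Day-of-year of January 10, 1972: 10.
Day-of-year of October 7, 1973: 280.
1972 has 366 days, so 366 − 10 = 356 days remain in 1972.
Total: 356 + 280 = 636 days.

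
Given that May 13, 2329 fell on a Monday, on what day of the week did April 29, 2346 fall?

Day-of-year of May 13, 2329: 133.
Day-of-year of April 29, 2346: 119.
2329 has 365 days, so 365 − 133 = 232 days remain in 2329.
Full years 2330–2345: 12 common + 4 leap = 12×365 + 4×366 = 5844 days.
Total: 232 + 5844 + 119 = 6195 days.
6195 is a multiple of 7, so April 29, 2346 falls on the same weekday: Monday.

Monday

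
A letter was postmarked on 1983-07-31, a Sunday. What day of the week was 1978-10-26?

Thursday

Count forward from the earlier date (October 26, 1978) to the later (July 31, 1983):
October 26, 1978 → October 26, 1979: 365 days.
October 26, 1979 → October 26, 1980: 366 days (1980 is a leap year).
October 26, 1980 → October 26, 1981: 365 days.
October 26, 1981 → October 26, 1982: 365 days.
October 1982: 31 − 26 = 5 days remain.
Then November (30), December (31), January (31), February 1983 (28), March (31), April (30), May (31), June (30): 30 + 31 + 31 + 28 + 31 + 30 + 31 + 30 = 242 days.
July 1–31, 1983: 31 days.
Residual: 278 days.
Total: 1739 days.
1739 mod 7 = 3, so 3 days before Sunday is Thursday.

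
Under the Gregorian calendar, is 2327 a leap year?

No

2327 is not a leap year.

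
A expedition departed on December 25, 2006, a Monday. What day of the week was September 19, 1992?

Saturday

Count forward from the earlier date (September 19, 1992) to the later (December 25, 2006):
From September 19, 1992 to September 19, 2006: 14 years, of which 3 contain a Feb 29 — 11×365 + 3×366 = 5113 days.
(2000 is a leap year (divisible by 400).)
September 2006: 30 − 19 = 11 days remain.
Then October (31), November (30): 31 + 30 = 61 days.
December 1–25, 2006: 25 days.
Residual: 97 days.
Total: 5210 days.
5210 mod 7 = 2, so 2 days before Monday is Saturday.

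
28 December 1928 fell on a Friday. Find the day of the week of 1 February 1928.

Wednesday

Count forward from the earlier date (February 1, 1928) to the later (December 28, 1928):
February 1928: 29 − 1 = 28 days remain (1928 is a leap year, so February has 29 days).
Then 9 full months totalling 275 days.
December 1–28, 1928: 28 days.
Total: 28 + 275 + 28 = 331 days.
331 mod 7 = 2, so 2 days before Friday is Wednesday.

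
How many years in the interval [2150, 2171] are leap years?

Years divisible by 4 in [2150, 2171]: 2152, 2156, 2160, 2164, 2168.
No century exceptions apply. Count: 5.

5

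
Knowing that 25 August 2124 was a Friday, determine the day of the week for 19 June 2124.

Count forward from the earlier date (June 19, 2124) to the later (August 25, 2124):
June 2124: 30 − 19 = 11 days remain.
Then July (31): 31 days.
August 1–25, 2124: 25 days.
Total: 11 + 31 + 25 = 67 days.
67 mod 7 = 4, so 4 days before Friday is Monday.

Monday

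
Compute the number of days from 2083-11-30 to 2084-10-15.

320

Day-of-year of November 30, 2083: 334.
Day-of-year of October 15, 2084: 289.
2083 has 365 days, so 365 − 334 = 31 days remain in 2083.
Total: 31 + 289 = 320 days.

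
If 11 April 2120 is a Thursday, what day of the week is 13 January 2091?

Saturday

Count forward from the earlier date (January 13, 2091) to the later (April 11, 2120):
Day-of-year of January 13, 2091: 13.
Day-of-year of April 11, 2120: 102.
2091 has 365 days, so 365 − 13 = 352 days remain in 2091.
Full years 2092–2119: 22 common + 6 leap = 22×365 + 6×366 = 10226 days.
Total: 352 + 10226 + 102 = 10680 days.
10680 mod 7 = 5, so 5 days before Thursday is Saturday.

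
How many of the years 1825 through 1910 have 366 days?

20

Years divisible by 4: 1828, 1832, …, 1908 — 21 in all.
Of these, 1900 is divisible by 100 but not 400, so not leap.
Leap years: 21 − 1 = 20.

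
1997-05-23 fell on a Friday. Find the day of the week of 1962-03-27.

Tuesday

Count forward from the earlier date (March 27, 1962) to the later (May 23, 1997):
From March 27, 1962 to March 27, 1997: 35 years, of which 9 contain a Feb 29 — 26×365 + 9×366 = 12784 days.
March 1997: 31 − 27 = 4 days remain.
Then April (30): 30 days.
May 1–23, 1997: 23 days.
Residual: 57 days.
Total: 12841 days.
12841 mod 7 = 3, so 3 days before Friday is Tuesday.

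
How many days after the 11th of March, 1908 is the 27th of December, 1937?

From March 11, 1908 to March 11, 1937: 29 years, of which 7 contain a Feb 29 — 22×365 + 7×366 = 10592 days.
March 1937: 31 − 11 = 20 days remain.
Then April (30), May (31), June (30), July (31), August (31), September (30), October (31), November (30): 30 + 31 + 30 + 31 + 31 + 30 + 31 + 30 = 244 days.
December 1–27, 1937: 27 days.
Residual: 291 days.
Total: 10883 days.

10883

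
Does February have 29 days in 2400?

Yes

2400 is a leap year (divisible by 400).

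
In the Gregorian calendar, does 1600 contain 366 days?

Yes

1600 is a leap year (divisible by 400).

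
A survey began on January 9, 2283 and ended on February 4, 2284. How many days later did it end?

Day-of-year of January 9, 2283: 9.
Day-of-year of February 4, 2284: 35.
2283 has 365 days, so 365 − 9 = 356 days remain in 2283.
Total: 356 + 35 = 391 days.

391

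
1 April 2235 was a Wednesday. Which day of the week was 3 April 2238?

Tuesday

April 1, 2235 → April 1, 2236: 366 days (2236 is a leap year).
April 1, 2236 → April 1, 2237: 365 days.
April 1, 2237 → April 1, 2238: 365 days.
Within April 2238: 3 − 1 = 2 days.
Total: 1098 days.
1098 mod 7 = 6, so 6 days after Wednesday is Tuesday.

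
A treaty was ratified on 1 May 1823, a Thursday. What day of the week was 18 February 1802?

Thursday

Count forward from the earlier date (February 18, 1802) to the later (May 1, 1823):
From February 18, 1802 to February 18, 1823: 21 years, of which 5 contain a Feb 29 — 16×365 + 5×366 = 7670 days.
February 1823: 28 − 18 = 10 days remain (1823 is not a leap year, so February has 28 days).
Then March (31), April (30): 31 + 30 = 61 days.
May 1, 1823: 1 day.
Residual: 72 days.
Total: 7742 days.
7742 is a multiple of 7, so 18 February 1802 falls on the same weekday: Thursday.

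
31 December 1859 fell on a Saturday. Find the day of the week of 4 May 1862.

Sunday

December 31, 1859 → December 31, 1860: 366 days (1860 is a leap year).
December 31, 1860 → December 31, 1861: 365 days.
December 1861: 31 − 31 = 0 days remain.
Then January (31), February 1862 (28), March (31), April (30): 31 + 28 + 31 + 30 = 120 days.
May 1–4, 1862: 4 days.
Residual: 124 days.
Total: 855 days.
855 mod 7 = 1, so 1 day after Saturday is Sunday.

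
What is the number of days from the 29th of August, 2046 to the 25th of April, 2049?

Day-of-year of August 29, 2046: 241.
Day-of-year of April 25, 2049: 115.
2046 has 365 days, so 365 − 241 = 124 days remain in 2046.
Full years: 2047: 365; 2048: 366. Sum = 731.
Total: 124 + 731 + 115 = 970 days.

970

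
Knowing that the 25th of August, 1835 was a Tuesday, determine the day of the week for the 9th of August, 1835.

Sunday

Count forward from the earlier date (August 9, 1835) to the later (August 25, 1835):
Within August 1835: 25 − 9 = 16 days.
16 mod 7 = 2, so 2 days before Tuesday is Sunday.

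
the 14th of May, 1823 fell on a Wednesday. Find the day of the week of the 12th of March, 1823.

Wednesday

Count forward from the earlier date (March 12, 1823) to the later (May 14, 1823):
March 1823: 31 − 12 = 19 days remain.
Then April (30): 30 days.
May 1–14, 1823: 14 days.
Total: 19 + 30 + 14 = 63 days.
63 is a multiple of 7, so the 12th of March, 1823 falls on the same weekday: Wednesday.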